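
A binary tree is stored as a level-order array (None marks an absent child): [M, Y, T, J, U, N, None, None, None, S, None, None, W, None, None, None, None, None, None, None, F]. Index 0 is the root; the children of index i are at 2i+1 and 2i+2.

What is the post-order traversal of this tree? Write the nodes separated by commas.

J, F, S, U, Y, W, N, T, M

Post-order visits the left subtree, then the right subtree, then the node.
At M: go left to Y.
  At Y: go left to J.
    J is a leaf — visit J.
  At Y: go right to U.
    At U: go left to S.
      At S: no left child.
      At S: go right to F.
        F is a leaf — visit F.
      Visit S.
    At U: no right child.
    Visit U.
  Visit Y.
At M: go right to T.
  At T: go left to N.
    At N: no left child.
    At N: go right to W.
      W is a leaf — visit W.
    Visit N.
  At T: no right child.
  Visit T.
Visit M.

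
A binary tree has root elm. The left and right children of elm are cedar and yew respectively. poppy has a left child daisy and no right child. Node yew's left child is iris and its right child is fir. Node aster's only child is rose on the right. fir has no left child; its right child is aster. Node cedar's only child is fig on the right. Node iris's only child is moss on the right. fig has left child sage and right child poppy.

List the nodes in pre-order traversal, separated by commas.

elm, cedar, fig, sage, poppy, daisy, yew, iris, moss, fir, aster, rose

Pre-order visits the node, then its left subtree, then its right subtree.
Visit elm.
At elm: go left to cedar.
  Visit cedar.
  At cedar: no left child.
  At cedar: go right to fig.
    Visit fig.
    At fig: go left to sage.
      sage is a leaf — visit sage.
    At fig: go right to poppy.
      Visit poppy.
      At poppy: go left to daisy.
        daisy is a leaf — visit daisy.
      At poppy: no right child.
At elm: go right to yew.
  Visit yew.
  At yew: go left to iris.
    Visit iris.
    At iris: no left child.
    At iris: go right to moss.
      moss is a leaf — visit moss.
  At yew: go right to fir.
    Visit fir.
    At fir: no left child.
    At fir: go right to aster.
      Visit aster.
      At aster: no left child.
      At aster: go right to rose.
        rose is a leaf — visit rose.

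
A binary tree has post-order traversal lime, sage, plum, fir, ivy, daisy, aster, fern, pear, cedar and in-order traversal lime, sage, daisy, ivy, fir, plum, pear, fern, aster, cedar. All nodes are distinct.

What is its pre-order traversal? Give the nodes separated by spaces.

cedar pear daisy sage lime ivy fir plum fern aster

The last element of post-order is the root; it splits in-order into left and right subtrees.
Root cedar: left subtree has 9 nodes {lime, sage, daisy, ivy, fir, plum, pear, fern, aster}, right has 0 { }.
  Root pear: left subtree has 6 nodes {lime, sage, daisy, ivy, fir, plum}, right has 2 {fern, aster}.
    Root daisy: left subtree has 2 nodes {lime, sage}, right has 3 {ivy, fir, plum}.
      Root sage: left subtree has 1 node {lime}, right has 0 { }.
      Root ivy: left subtree has 0 nodes { }, right has 2 {fir, plum}.
        Root fir: left subtree has 0 nodes { }, right has 1 {plum}.
    Root fern: left subtree has 0 nodes { }, right has 1 {aster}.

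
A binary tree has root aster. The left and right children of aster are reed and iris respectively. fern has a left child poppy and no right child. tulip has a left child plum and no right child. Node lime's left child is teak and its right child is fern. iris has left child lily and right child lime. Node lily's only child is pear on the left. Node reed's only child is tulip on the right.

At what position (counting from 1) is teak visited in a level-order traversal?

9

Level-order visits nodes level by level from the root, left to right within each level.
Level 0: aster
Level 1: reed, iris
Level 2: tulip, lily, lime
Level 3: plum, pear, teak, fern
Level 4: poppy
Full level-order sequence: aster, reed, iris, tulip, lily, lime, plum, pear, teak, fern, poppy.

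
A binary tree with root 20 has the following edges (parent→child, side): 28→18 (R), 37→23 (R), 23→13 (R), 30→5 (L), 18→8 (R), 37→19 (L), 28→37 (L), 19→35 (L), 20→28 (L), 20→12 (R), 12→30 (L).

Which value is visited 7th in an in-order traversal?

In-order visits the left subtree, then the node, then the right subtree.
At 20: go left to 28.
  At 28: go left to 37.
    At 37: go left to 19.
      At 19: go left to 35.
        35 is a leaf — visit 35.
      Visit 19.
      At 19: no right child.
    Visit 37.
    At 37: go right to 23.
      At 23: no left child.
      Visit 23.
      At 23: go right to 13.
        13 is a leaf — visit 13.
  Visit 28.
  At 28: go right to 18.
    At 18: no left child.
    Visit 18.
    At 18: go right to 8.
      8 is a leaf — visit 8.
Visit 20.
At 20: go right to 12.
  At 12: go left to 30.
    At 30: go left to 5.
      5 is a leaf — visit 5.
    Visit 30.
    At 30: no right child.
  Visit 12.
  At 12: no right child.
Full in-order sequence: 35, 19, 37, 23, 13, 28, 18, 8, 20, 5, 30, 12.

18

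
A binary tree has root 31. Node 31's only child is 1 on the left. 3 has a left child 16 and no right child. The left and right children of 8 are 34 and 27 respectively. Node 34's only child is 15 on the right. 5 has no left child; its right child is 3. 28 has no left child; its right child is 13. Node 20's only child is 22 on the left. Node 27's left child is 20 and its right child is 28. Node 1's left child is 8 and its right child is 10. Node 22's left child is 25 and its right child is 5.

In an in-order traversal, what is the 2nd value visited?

15

In-order visits the left subtree, then the node, then the right subtree.
At 31: go left to 1.
  At 1: go left to 8.
    At 8: go left to 34.
      At 34: no left child.
      Visit 34.
      At 34: go right to 15.
        15 is a leaf — visit 15.
    Visit 8.
    At 8: go right to 27.
      At 27: go left to 20.
        At 20: go left to 22.
          At 22: go left to 25.
            25 is a leaf — visit 25.
          Visit 22.
          At 22: go right to 5.
            At 5: no left child.
            Visit 5.
            At 5: go right to 3.
              At 3: go left to 16.
                16 is a leaf — visit 16.
              Visit 3.
              At 3: no right child.
        Visit 20.
        At 20: no right child.
      Visit 27.
      At 27: go right to 28.
        At 28: no left child.
        Visit 28.
        At 28: go right to 13.
          13 is a leaf — visit 13.
  Visit 1.
  At 1: go right to 10.
    10 is a leaf — visit 10.
Visit 31.
At 31: no right child.
Full in-order sequence: 34, 15, 8, 25, 22, 5, 16, 3, 20, 27, 28, 13, 1, 10, 31.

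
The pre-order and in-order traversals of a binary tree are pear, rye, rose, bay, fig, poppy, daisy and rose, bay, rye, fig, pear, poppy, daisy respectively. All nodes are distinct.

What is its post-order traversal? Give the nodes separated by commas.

bay, rose, fig, rye, daisy, poppy, pear

The first element of pre-order is the root; it splits in-order into left and right subtrees.
Root pear: left subtree has 4 nodes {rose, bay, rye, fig}, right has 2 {poppy, daisy}.
  Root rye: left subtree has 2 nodes {rose, bay}, right has 1 {fig}.
    Root rose: left subtree has 0 nodes { }, right has 1 {bay}.
  Root poppy: left subtree has 0 nodes { }, right has 1 {daisy}.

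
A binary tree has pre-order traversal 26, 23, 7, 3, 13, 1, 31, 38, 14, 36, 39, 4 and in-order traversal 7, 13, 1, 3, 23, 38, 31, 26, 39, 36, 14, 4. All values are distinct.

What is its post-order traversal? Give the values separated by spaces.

The first element of pre-order is the root; it splits in-order into left and right subtrees.
Root 26: left subtree has 7 nodes {7, 13, 1, 3, 23, 38, 31}, right has 4 {39, 36, 14, 4}.
  Root 23: left subtree has 4 nodes {7, 13, 1, 3}, right has 2 {38, 31}.
    Root 7: left subtree has 0 nodes { }, right has 3 {13, 1, 3}.
      Root 3: left subtree has 2 nodes {13, 1}, right has 0 { }.
        Root 13: left subtree has 0 nodes { }, right has 1 {1}.
    Root 31: left subtree has 1 node {38}, right has 0 { }.
  Root 14: left subtree has 2 nodes {39, 36}, right has 1 {4}.
    Root 36: left subtree has 1 node {39}, right has 0 { }.

1 13 3 7 38 31 23 39 36 4 14 26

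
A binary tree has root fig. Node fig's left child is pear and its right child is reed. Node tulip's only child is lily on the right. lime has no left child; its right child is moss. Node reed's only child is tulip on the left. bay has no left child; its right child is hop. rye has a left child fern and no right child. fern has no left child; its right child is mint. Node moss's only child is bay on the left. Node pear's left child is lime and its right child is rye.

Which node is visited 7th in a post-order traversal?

Post-order visits the left subtree, then the right subtree, then the node.
At fig: go left to pear.
  At pear: go left to lime.
    At lime: no left child.
    At lime: go right to moss.
      At moss: go left to bay.
        At bay: no left child.
        At bay: go right to hop.
          hop is a leaf — visit hop.
        Visit bay.
      At moss: no right child.
      Visit moss.
    Visit lime.
  At pear: go right to rye.
    At rye: go left to fern.
      At fern: no left child.
      At fern: go right to mint.
        mint is a leaf — visit mint.
      Visit fern.
    At rye: no right child.
    Visit rye.
  Visit pear.
At fig: go right to reed.
  At reed: go left to tulip.
    At tulip: no left child.
    At tulip: go right to lily.
      lily is a leaf — visit lily.
    Visit tulip.
  At reed: no right child.
  Visit reed.
Visit fig.
Full post-order sequence: hop, bay, moss, lime, mint, fern, rye, pear, lily, tulip, reed, fig.

rye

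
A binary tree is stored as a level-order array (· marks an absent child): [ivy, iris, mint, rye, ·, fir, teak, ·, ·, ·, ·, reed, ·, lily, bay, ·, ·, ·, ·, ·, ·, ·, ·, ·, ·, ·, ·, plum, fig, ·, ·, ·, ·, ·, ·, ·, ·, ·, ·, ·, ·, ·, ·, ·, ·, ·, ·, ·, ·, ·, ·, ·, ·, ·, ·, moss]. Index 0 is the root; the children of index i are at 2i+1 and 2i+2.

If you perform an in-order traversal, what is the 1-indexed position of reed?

In-order visits the left subtree, then the node, then the right subtree.
At ivy: go left to iris.
  At iris: go left to rye.
    rye is a leaf — visit rye.
  Visit iris.
  At iris: no right child.
Visit ivy.
At ivy: go right to mint.
  At mint: go left to fir.
    At fir: go left to reed.
      reed is a leaf — visit reed.
    Visit fir.
    At fir: no right child.
  Visit mint.
  At mint: go right to teak.
    At teak: go left to lily.
      At lily: go left to plum.
        At plum: go left to moss.
          moss is a leaf — visit moss.
        Visit plum.
        At plum: no right child.
      Visit lily.
      At lily: go right to fig.
        fig is a leaf — visit fig.
    Visit teak.
    At teak: go right to bay.
      bay is a leaf — visit bay.
Full in-order sequence: rye, iris, ivy, reed, fir, mint, moss, plum, lily, fig, teak, bay.

4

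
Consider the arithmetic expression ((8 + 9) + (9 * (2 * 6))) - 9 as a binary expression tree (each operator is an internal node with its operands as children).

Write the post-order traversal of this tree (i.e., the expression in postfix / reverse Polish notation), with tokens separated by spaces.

Post-order on an expression tree gives postfix notation: for each operator, emit left operand, right operand, then the operator.

8 9 + 9 2 6 * * + 9 -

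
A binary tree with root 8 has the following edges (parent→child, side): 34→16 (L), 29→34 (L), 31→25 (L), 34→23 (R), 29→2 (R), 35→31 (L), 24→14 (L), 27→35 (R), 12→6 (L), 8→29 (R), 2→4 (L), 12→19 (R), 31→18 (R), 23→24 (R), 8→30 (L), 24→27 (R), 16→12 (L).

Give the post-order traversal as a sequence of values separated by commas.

30, 6, 19, 12, 16, 14, 25, 18, 31, 35, 27, 24, 23, 34, 4, 2, 29, 8

Post-order visits the left subtree, then the right subtree, then the node.
At 8: go left to 30.
  30 is a leaf — visit 30.
At 8: go right to 29.
  At 29: go left to 34.
    At 34: go left to 16.
      At 16: go left to 12.
        At 12: go left to 6.
          6 is a leaf — visit 6.
        At 12: go right to 19.
          19 is a leaf — visit 19.
        Visit 12.
      At 16: no right child.
      Visit 16.
    At 34: go right to 23.
      At 23: no left child.
      At 23: go right to 24.
        At 24: go left to 14.
          14 is a leaf — visit 14.
        At 24: go right to 27.
          At 27: no left child.
          At 27: go right to 35.
            At 35: go left to 31.
              At 31: go left to 25.
                25 is a leaf — visit 25.
              At 31: go right to 18.
                18 is a leaf — visit 18.
              Visit 31.
            At 35: no right child.
            Visit 35.
          Visit 27.
        Visit 24.
      Visit 23.
    Visit 34.
  At 29: go right to 2.
    At 2: go left to 4.
      4 is a leaf — visit 4.
    At 2: no right child.
    Visit 2.
  Visit 29.
Visit 8.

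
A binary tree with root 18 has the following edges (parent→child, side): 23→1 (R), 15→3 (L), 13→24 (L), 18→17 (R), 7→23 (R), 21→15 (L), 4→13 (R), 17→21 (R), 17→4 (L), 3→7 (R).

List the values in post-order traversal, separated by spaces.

24 13 4 1 23 7 3 15 21 17 18

Post-order visits the left subtree, then the right subtree, then the node.
At 18: no left child.
At 18: go right to 17.
  At 17: go left to 4.
    At 4: no left child.
    At 4: go right to 13.
      At 13: go left to 24.
        24 is a leaf — visit 24.
      At 13: no right child.
      Visit 13.
    Visit 4.
  At 17: go right to 21.
    At 21: go left to 15.
      At 15: go left to 3.
        At 3: no left child.
        At 3: go right to 7.
          At 7: no left child.
          At 7: go right to 23.
            At 23: no left child.
            At 23: go right to 1.
              1 is a leaf — visit 1.
            Visit 23.
          Visit 7.
        Visit 3.
      At 15: no right child.
      Visit 15.
    At 21: no right child.
    Visit 21.
  Visit 17.
Visit 18.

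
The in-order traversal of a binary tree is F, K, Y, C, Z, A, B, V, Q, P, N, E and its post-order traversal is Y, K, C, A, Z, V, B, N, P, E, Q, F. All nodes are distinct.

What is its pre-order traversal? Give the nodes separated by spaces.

F Q B Z C K Y A V E P N

The last element of post-order is the root; it splits in-order into left and right subtrees.
Root F: left subtree has 0 nodes { }, right has 11 {K, Y, C, Z, A, B, V, Q, P, N, E}.
  Root Q: left subtree has 7 nodes {K, Y, C, Z, A, B, V}, right has 3 {P, N, E}.
    Root B: left subtree has 5 nodes {K, Y, C, Z, A}, right has 1 {V}.
      Root Z: left subtree has 3 nodes {K, Y, C}, right has 1 {A}.
        Root C: left subtree has 2 nodes {K, Y}, right has 0 { }.
          Root K: left subtree has 0 nodes { }, right has 1 {Y}.
    Root E: left subtree has 2 nodes {P, N}, right has 0 { }.
      Root P: left subtree has 0 nodes { }, right has 1 {N}.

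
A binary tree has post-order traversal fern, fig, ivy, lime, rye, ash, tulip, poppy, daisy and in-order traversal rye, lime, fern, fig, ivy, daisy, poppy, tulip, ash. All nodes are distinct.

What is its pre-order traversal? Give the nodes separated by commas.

The last element of post-order is the root; it splits in-order into left and right subtrees.
Root daisy: left subtree has 5 nodes {rye, lime, fern, fig, ivy}, right has 3 {poppy, tulip, ash}.
  Root rye: left subtree has 0 nodes { }, right has 4 {lime, fern, fig, ivy}.
    Root lime: left subtree has 0 nodes { }, right has 3 {fern, fig, ivy}.
      Root ivy: left subtree has 2 nodes {fern, fig}, right has 0 { }.
        Root fig: left subtree has 1 node {fern}, right has 0 { }.
  Root poppy: left subtree has 0 nodes { }, right has 2 {tulip, ash}.
    Root tulip: left subtree has 0 nodes { }, right has 1 {ash}.

daisy, rye, lime, ivy, fig, fern, poppy, tulip, ash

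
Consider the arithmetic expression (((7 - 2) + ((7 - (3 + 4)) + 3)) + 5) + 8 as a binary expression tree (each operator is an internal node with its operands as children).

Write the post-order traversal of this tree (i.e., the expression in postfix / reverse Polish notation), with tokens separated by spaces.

Post-order on an expression tree gives postfix notation: for each operator, emit left operand, right operand, then the operator.

7 2 - 7 3 4 + - 3 + + 5 + 8 +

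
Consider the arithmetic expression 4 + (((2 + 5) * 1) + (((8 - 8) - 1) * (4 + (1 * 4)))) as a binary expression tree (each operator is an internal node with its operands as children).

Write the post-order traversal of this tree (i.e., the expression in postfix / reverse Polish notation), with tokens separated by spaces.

4 2 5 + 1 * 8 8 - 1 - 4 1 4 * + * + +

Post-order on an expression tree gives postfix notation: for each operator, emit left operand, right operand, then the operator.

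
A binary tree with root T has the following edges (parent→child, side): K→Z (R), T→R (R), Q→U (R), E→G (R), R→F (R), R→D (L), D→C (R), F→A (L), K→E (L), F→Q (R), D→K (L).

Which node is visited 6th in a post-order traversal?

D

Post-order visits the left subtree, then the right subtree, then the node.
At T: no left child.
At T: go right to R.
  At R: go left to D.
    At D: go left to K.
      At K: go left to E.
        At E: no left child.
        At E: go right to G.
          G is a leaf — visit G.
        Visit E.
      At K: go right to Z.
        Z is a leaf — visit Z.
      Visit K.
    At D: go right to C.
      C is a leaf — visit C.
    Visit D.
  At R: go right to F.
    At F: go left to A.
      A is a leaf — visit A.
    At F: go right to Q.
      At Q: no left child.
      At Q: go right to U.
        U is a leaf — visit U.
      Visit Q.
    Visit F.
  Visit R.
Visit T.
Full post-order sequence: G, E, Z, K, C, D, A, U, Q, F, R, T.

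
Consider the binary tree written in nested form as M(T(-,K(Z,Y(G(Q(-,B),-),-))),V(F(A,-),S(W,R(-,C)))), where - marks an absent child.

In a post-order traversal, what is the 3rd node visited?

Q

Post-order visits the left subtree, then the right subtree, then the node.
At M: go left to T.
  At T: no left child.
  At T: go right to K.
    At K: go left to Z.
      Z is a leaf — visit Z.
    At K: go right to Y.
      At Y: go left to G.
        At G: go left to Q.
          At Q: no left child.
          At Q: go right to B.
            B is a leaf — visit B.
          Visit Q.
        At G: no right child.
        Visit G.
      At Y: no right child.
      Visit Y.
    Visit K.
  Visit T.
At M: go right to V.
  At V: go left to F.
    At F: go left to A.
      A is a leaf — visit A.
    At F: no right child.
    Visit F.
  At V: go right to S.
    At S: go left to W.
      W is a leaf — visit W.
    At S: go right to R.
      At R: no left child.
      At R: go right to C.
        C is a leaf — visit C.
      Visit R.
    Visit S.
  Visit V.
Visit M.
Full post-order sequence: Z, B, Q, G, Y, K, T, A, F, W, C, R, S, V, M.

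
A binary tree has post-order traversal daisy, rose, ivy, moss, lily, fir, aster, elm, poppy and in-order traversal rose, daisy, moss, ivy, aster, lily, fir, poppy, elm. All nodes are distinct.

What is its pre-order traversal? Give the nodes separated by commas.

poppy, aster, moss, rose, daisy, ivy, fir, lily, elm

The last element of post-order is the root; it splits in-order into left and right subtrees.
Root poppy: left subtree has 7 nodes {rose, daisy, moss, ivy, aster, lily, fir}, right has 1 {elm}.
  Root aster: left subtree has 4 nodes {rose, daisy, moss, ivy}, right has 2 {lily, fir}.
    Root moss: left subtree has 2 nodes {rose, daisy}, right has 1 {ivy}.
      Root rose: left subtree has 0 nodes { }, right has 1 {daisy}.
    Root fir: left subtree has 1 node {lily}, right has 0 { }.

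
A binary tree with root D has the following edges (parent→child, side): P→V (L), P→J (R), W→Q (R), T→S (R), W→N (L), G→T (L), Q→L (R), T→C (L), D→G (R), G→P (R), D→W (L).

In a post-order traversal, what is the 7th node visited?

Post-order visits the left subtree, then the right subtree, then the node.
At D: go left to W.
  At W: go left to N.
    N is a leaf — visit N.
  At W: go right to Q.
    At Q: no left child.
    At Q: go right to L.
      L is a leaf — visit L.
    Visit Q.
  Visit W.
At D: go right to G.
  At G: go left to T.
    At T: go left to C.
      C is a leaf — visit C.
    At T: go right to S.
      S is a leaf — visit S.
    Visit T.
  At G: go right to P.
    At P: go left to V.
      V is a leaf — visit V.
    At P: go right to J.
      J is a leaf — visit J.
    Visit P.
  Visit G.
Visit D.
Full post-order sequence: N, L, Q, W, C, S, T, V, J, P, G, D.

T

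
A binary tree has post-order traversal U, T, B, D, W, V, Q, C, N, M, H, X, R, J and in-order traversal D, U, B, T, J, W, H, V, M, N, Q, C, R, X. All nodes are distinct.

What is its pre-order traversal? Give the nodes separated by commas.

J, D, B, U, T, R, H, W, M, V, N, C, Q, X

The last element of post-order is the root; it splits in-order into left and right subtrees.
Root J: left subtree has 4 nodes {D, U, B, T}, right has 9 {W, H, V, M, N, Q, C, R, X}.
  Root D: left subtree has 0 nodes { }, right has 3 {U, B, T}.
    Root B: left subtree has 1 node {U}, right has 1 {T}.
  Root R: left subtree has 7 nodes {W, H, V, M, N, Q, C}, right has 1 {X}.
    Root H: left subtree has 1 node {W}, right has 5 {V, M, N, Q, C}.
      Root M: left subtree has 1 node {V}, right has 3 {N, Q, C}.
        Root N: left subtree has 0 nodes { }, right has 2 {Q, C}.
          Root C: left subtree has 1 node {Q}, right has 0 { }.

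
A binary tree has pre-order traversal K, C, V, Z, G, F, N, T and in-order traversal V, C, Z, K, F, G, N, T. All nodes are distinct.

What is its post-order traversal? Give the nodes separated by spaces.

V Z C F T N G K

The first element of pre-order is the root; it splits in-order into left and right subtrees.
Root K: left subtree has 3 nodes {V, C, Z}, right has 4 {F, G, N, T}.
  Root C: left subtree has 1 node {V}, right has 1 {Z}.
  Root G: left subtree has 1 node {F}, right has 2 {N, T}.
    Root N: left subtree has 0 nodes { }, right has 1 {T}.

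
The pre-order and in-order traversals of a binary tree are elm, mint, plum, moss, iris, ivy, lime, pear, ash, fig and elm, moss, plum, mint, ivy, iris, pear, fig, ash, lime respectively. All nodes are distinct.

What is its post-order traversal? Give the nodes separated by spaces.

moss plum ivy fig ash pear lime iris mint elm

The first element of pre-order is the root; it splits in-order into left and right subtrees.
Root elm: left subtree has 0 nodes { }, right has 9 {moss, plum, mint, ivy, iris, pear, fig, ash, lime}.
  Root mint: left subtree has 2 nodes {moss, plum}, right has 6 {ivy, iris, pear, fig, ash, lime}.
    Root plum: left subtree has 1 node {moss}, right has 0 { }.
    Root iris: left subtree has 1 node {ivy}, right has 4 {pear, fig, ash, lime}.
      Root lime: left subtree has 3 nodes {pear, fig, ash}, right has 0 { }.
        Root pear: left subtree has 0 nodes { }, right has 2 {fig, ash}.
          Root ash: left subtree has 1 node {fig}, right has 0 { }.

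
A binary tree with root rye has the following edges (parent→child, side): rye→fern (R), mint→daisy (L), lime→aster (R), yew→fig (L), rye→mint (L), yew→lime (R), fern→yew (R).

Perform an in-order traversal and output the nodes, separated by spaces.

In-order visits the left subtree, then the node, then the right subtree.
At rye: go left to mint.
  At mint: go left to daisy.
    daisy is a leaf — visit daisy.
  Visit mint.
  At mint: no right child.
Visit rye.
At rye: go right to fern.
  At fern: no left child.
  Visit fern.
  At fern: go right to yew.
    At yew: go left to fig.
      fig is a leaf — visit fig.
    Visit yew.
    At yew: go right to lime.
      At lime: no left child.
      Visit lime.
      At lime: go right to aster.
        aster is a leaf — visit aster.

daisy mint rye fern fig yew lime aster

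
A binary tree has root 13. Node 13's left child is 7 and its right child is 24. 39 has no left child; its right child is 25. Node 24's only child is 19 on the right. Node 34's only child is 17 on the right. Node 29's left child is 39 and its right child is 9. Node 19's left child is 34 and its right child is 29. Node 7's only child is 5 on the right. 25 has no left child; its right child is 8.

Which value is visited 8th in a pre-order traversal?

29

Pre-order visits the node, then its left subtree, then its right subtree.
Visit 13.
At 13: go left to 7.
  Visit 7.
  At 7: no left child.
  At 7: go right to 5.
    5 is a leaf — visit 5.
At 13: go right to 24.
  Visit 24.
  At 24: no left child.
  At 24: go right to 19.
    Visit 19.
    At 19: go left to 34.
      Visit 34.
      At 34: no left child.
      At 34: go right to 17.
        17 is a leaf — visit 17.
    At 19: go right to 29.
      Visit 29.
      At 29: go left to 39.
        Visit 39.
        At 39: no left child.
        At 39: go right to 25.
          Visit 25.
          At 25: no left child.
          At 25: go right to 8.
            8 is a leaf — visit 8.
      At 29: go right to 9.
        9 is a leaf — visit 9.
Full pre-order sequence: 13, 7, 5, 24, 19, 34, 17, 29, 39, 25, 8, 9.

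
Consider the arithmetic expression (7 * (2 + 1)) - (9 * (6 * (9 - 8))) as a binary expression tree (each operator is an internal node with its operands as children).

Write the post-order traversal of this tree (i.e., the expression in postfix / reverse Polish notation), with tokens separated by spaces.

7 2 1 + * 9 6 9 8 - * * -

Post-order on an expression tree gives postfix notation: for each operator, emit left operand, right operand, then the operator.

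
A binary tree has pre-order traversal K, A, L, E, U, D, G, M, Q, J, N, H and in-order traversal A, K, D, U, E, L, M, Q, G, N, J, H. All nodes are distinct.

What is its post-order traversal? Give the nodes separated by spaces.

The first element of pre-order is the root; it splits in-order into left and right subtrees.
Root K: left subtree has 1 node {A}, right has 10 {D, U, E, L, M, Q, G, N, J, H}.
  Root L: left subtree has 3 nodes {D, U, E}, right has 6 {M, Q, G, N, J, H}.
    Root E: left subtree has 2 nodes {D, U}, right has 0 { }.
      Root U: left subtree has 1 node {D}, right has 0 { }.
    Root G: left subtree has 2 nodes {M, Q}, right has 3 {N, J, H}.
      Root M: left subtree has 0 nodes { }, right has 1 {Q}.
      Root J: left subtree has 1 node {N}, right has 1 {H}.

A D U E Q M N H J G L K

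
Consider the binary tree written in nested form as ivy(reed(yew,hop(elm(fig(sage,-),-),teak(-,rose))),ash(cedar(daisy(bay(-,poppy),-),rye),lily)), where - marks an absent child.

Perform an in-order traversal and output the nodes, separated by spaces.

yew reed sage fig elm hop teak rose ivy bay poppy daisy cedar rye ash lily

In-order visits the left subtree, then the node, then the right subtree.
At ivy: go left to reed.
  At reed: go left to yew.
    yew is a leaf — visit yew.
  Visit reed.
  At reed: go right to hop.
    At hop: go left to elm.
      At elm: go left to fig.
        At fig: go left to sage.
          sage is a leaf — visit sage.
        Visit fig.
        At fig: no right child.
      Visit elm.
      At elm: no right child.
    Visit hop.
    At hop: go right to teak.
      At teak: no left child.
      Visit teak.
      At teak: go right to rose.
        rose is a leaf — visit rose.
Visit ivy.
At ivy: go right to ash.
  At ash: go left to cedar.
    At cedar: go left to daisy.
      At daisy: go left to bay.
        At bay: no left child.
        Visit bay.
        At bay: go right to poppy.
          poppy is a leaf — visit poppy.
      Visit daisy.
      At daisy: no right child.
    Visit cedar.
    At cedar: go right to rye.
      rye is a leaf — visit rye.
  Visit ash.
  At ash: go right to lily.
    lily is a leaf — visit lily.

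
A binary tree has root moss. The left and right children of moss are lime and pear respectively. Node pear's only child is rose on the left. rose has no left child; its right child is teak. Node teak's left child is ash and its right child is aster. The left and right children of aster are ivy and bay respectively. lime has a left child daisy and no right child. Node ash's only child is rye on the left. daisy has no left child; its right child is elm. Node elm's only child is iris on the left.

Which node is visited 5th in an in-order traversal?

In-order visits the left subtree, then the node, then the right subtree.
At moss: go left to lime.
  At lime: go left to daisy.
    At daisy: no left child.
    Visit daisy.
    At daisy: go right to elm.
      At elm: go left to iris.
        iris is a leaf — visit iris.
      Visit elm.
      At elm: no right child.
  Visit lime.
  At lime: no right child.
Visit moss.
At moss: go right to pear.
  At pear: go left to rose.
    At rose: no left child.
    Visit rose.
    At rose: go right to teak.
      At teak: go left to ash.
        At ash: go left to rye.
          rye is a leaf — visit rye.
        Visit ash.
        At ash: no right child.
      Visit teak.
      At teak: go right to aster.
        At aster: go left to ivy.
          ivy is a leaf — visit ivy.
        Visit aster.
        At aster: go right to bay.
          bay is a leaf — visit bay.
  Visit pear.
  At pear: no right child.
Full in-order sequence: daisy, iris, elm, lime, moss, rose, rye, ash, teak, ivy, aster, bay, pear.

moss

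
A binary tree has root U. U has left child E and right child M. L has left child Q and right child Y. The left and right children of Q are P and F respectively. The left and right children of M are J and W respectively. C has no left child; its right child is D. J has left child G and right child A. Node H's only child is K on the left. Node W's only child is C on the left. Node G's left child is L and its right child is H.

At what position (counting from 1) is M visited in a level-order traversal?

3

Level-order visits nodes level by level from the root, left to right within each level.
Level 0: U
Level 1: E, M
Level 2: J, W
Level 3: G, A, C
Level 4: L, H, D
Level 5: Q, Y, K
Level 6: P, F
Full level-order sequence: U, E, M, J, W, G, A, C, L, H, D, Q, Y, K, P, F.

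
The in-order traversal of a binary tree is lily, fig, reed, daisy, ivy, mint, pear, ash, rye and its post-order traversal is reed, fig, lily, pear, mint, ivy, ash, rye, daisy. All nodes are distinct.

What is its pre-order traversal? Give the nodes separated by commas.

daisy, lily, fig, reed, rye, ash, ivy, mint, pear

The last element of post-order is the root; it splits in-order into left and right subtrees.
Root daisy: left subtree has 3 nodes {lily, fig, reed}, right has 5 {ivy, mint, pear, ash, rye}.
  Root lily: left subtree has 0 nodes { }, right has 2 {fig, reed}.
    Root fig: left subtree has 0 nodes { }, right has 1 {reed}.
  Root rye: left subtree has 4 nodes {ivy, mint, pear, ash}, right has 0 { }.
    Root ash: left subtree has 3 nodes {ivy, mint, pear}, right has 0 { }.
      Root ivy: left subtree has 0 nodes { }, right has 2 {mint, pear}.
        Root mint: left subtree has 0 nodes { }, right has 1 {pear}.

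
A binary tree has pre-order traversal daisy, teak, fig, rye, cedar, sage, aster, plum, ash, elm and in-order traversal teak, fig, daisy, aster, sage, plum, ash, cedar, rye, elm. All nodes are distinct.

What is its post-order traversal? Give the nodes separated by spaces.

fig teak aster ash plum sage cedar elm rye daisy

The first element of pre-order is the root; it splits in-order into left and right subtrees.
Root daisy: left subtree has 2 nodes {teak, fig}, right has 7 {aster, sage, plum, ash, cedar, rye, elm}.
  Root teak: left subtree has 0 nodes { }, right has 1 {fig}.
  Root rye: left subtree has 5 nodes {aster, sage, plum, ash, cedar}, right has 1 {elm}.
    Root cedar: left subtree has 4 nodes {aster, sage, plum, ash}, right has 0 { }.
      Root sage: left subtree has 1 node {aster}, right has 2 {plum, ash}.
        Root plum: left subtree has 0 nodes { }, right has 1 {ash}.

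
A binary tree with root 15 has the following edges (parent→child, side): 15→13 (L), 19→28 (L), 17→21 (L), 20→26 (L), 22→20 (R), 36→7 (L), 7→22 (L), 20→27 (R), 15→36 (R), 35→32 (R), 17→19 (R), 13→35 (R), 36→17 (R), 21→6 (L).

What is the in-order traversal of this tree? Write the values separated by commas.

In-order visits the left subtree, then the node, then the right subtree.
At 15: go left to 13.
  At 13: no left child.
  Visit 13.
  At 13: go right to 35.
    At 35: no left child.
    Visit 35.
    At 35: go right to 32.
      32 is a leaf — visit 32.
Visit 15.
At 15: go right to 36.
  At 36: go left to 7.
    At 7: go left to 22.
      At 22: no left child.
      Visit 22.
      At 22: go right to 20.
        At 20: go left to 26.
          26 is a leaf — visit 26.
        Visit 20.
        At 20: go right to 27.
          27 is a leaf — visit 27.
    Visit 7.
    At 7: no right child.
  Visit 36.
  At 36: go right to 17.
    At 17: go left to 21.
      At 21: go left to 6.
        6 is a leaf — visit 6.
      Visit 21.
      At 21: no right child.
    Visit 17.
    At 17: go right to 19.
      At 19: go left to 28.
        28 is a leaf — visit 28.
      Visit 19.
      At 19: no right child.

13, 35, 32, 15, 22, 26, 20, 27, 7, 36, 6, 21, 17, 28, 19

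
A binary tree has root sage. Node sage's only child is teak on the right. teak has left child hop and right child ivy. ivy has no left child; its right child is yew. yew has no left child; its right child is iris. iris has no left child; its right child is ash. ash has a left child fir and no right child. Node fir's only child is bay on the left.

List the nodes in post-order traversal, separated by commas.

Post-order visits the left subtree, then the right subtree, then the node.
At sage: no left child.
At sage: go right to teak.
  At teak: go left to hop.
    hop is a leaf — visit hop.
  At teak: go right to ivy.
    At ivy: no left child.
    At ivy: go right to yew.
      At yew: no left child.
      At yew: go right to iris.
        At iris: no left child.
        At iris: go right to ash.
          At ash: go left to fir.
            At fir: go left to bay.
              bay is a leaf — visit bay.
            At fir: no right child.
            Visit fir.
          At ash: no right child.
          Visit ash.
        Visit iris.
      Visit yew.
    Visit ivy.
  Visit teak.
Visit sage.

hop, bay, fir, ash, iris, yew, ivy, teak, sage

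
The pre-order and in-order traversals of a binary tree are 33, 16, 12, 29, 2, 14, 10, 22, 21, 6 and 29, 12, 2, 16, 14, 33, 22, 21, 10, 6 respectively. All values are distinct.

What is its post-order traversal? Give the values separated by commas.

The first element of pre-order is the root; it splits in-order into left and right subtrees.
Root 33: left subtree has 5 nodes {29, 12, 2, 16, 14}, right has 4 {22, 21, 10, 6}.
  Root 16: left subtree has 3 nodes {29, 12, 2}, right has 1 {14}.
    Root 12: left subtree has 1 node {29}, right has 1 {2}.
  Root 10: left subtree has 2 nodes {22, 21}, right has 1 {6}.
    Root 22: left subtree has 0 nodes { }, right has 1 {21}.

29, 2, 12, 14, 16, 21, 22, 6, 10, 33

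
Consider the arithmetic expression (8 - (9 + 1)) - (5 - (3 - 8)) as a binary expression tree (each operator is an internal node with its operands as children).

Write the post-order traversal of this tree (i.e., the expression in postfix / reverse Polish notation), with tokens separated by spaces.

8 9 1 + - 5 3 8 - - -

Post-order on an expression tree gives postfix notation: for each operator, emit left operand, right operand, then the operator.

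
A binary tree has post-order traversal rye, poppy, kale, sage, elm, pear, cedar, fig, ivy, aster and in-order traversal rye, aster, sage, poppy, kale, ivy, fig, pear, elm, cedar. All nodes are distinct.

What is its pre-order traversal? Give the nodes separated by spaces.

aster rye ivy sage kale poppy fig cedar pear elm

The last element of post-order is the root; it splits in-order into left and right subtrees.
Root aster: left subtree has 1 node {rye}, right has 8 {sage, poppy, kale, ivy, fig, pear, elm, cedar}.
  Root ivy: left subtree has 3 nodes {sage, poppy, kale}, right has 4 {fig, pear, elm, cedar}.
    Root sage: left subtree has 0 nodes { }, right has 2 {poppy, kale}.
      Root kale: left subtree has 1 node {poppy}, right has 0 { }.
    Root fig: left subtree has 0 nodes { }, right has 3 {pear, elm, cedar}.
      Root cedar: left subtree has 2 nodes {pear, elm}, right has 0 { }.
        Root pear: left subtree has 0 nodes { }, right has 1 {elm}.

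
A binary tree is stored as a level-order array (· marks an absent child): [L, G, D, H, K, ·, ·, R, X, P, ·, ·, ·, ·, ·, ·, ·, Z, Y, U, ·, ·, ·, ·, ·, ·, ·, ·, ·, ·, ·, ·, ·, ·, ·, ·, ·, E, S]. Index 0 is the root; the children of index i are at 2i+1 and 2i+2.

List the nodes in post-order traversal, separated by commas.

Post-order visits the left subtree, then the right subtree, then the node.
At L: go left to G.
  At G: go left to H.
    At H: go left to R.
      R is a leaf — visit R.
    At H: go right to X.
      At X: go left to Z.
        Z is a leaf — visit Z.
      At X: go right to Y.
        At Y: go left to E.
          E is a leaf — visit E.
        At Y: go right to S.
          S is a leaf — visit S.
        Visit Y.
      Visit X.
    Visit H.
  At G: go right to K.
    At K: go left to P.
      At P: go left to U.
        U is a leaf — visit U.
      At P: no right child.
      Visit P.
    At K: no right child.
    Visit K.
  Visit G.
At L: go right to D.
  D is a leaf — visit D.
Visit L.

R, Z, E, S, Y, X, H, U, P, K, G, D, L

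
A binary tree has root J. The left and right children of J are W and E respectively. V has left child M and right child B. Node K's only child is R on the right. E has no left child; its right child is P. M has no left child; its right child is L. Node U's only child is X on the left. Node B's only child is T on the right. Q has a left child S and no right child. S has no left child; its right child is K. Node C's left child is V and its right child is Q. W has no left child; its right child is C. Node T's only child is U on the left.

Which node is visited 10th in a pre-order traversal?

X

Pre-order visits the node, then its left subtree, then its right subtree.
Visit J.
At J: go left to W.
  Visit W.
  At W: no left child.
  At W: go right to C.
    Visit C.
    At C: go left to V.
      Visit V.
      At V: go left to M.
        Visit M.
        At M: no left child.
        At M: go right to L.
          L is a leaf — visit L.
      At V: go right to B.
        Visit B.
        At B: no left child.
        At B: go right to T.
          Visit T.
          At T: go left to U.
            Visit U.
            At U: go left to X.
              X is a leaf — visit X.
            At U: no right child.
          At T: no right child.
    At C: go right to Q.
      Visit Q.
      At Q: go left to S.
        Visit S.
        At S: no left child.
        At S: go right to K.
          Visit K.
          At K: no left child.
          At K: go right to R.
            R is a leaf — visit R.
      At Q: no right child.
At J: go right to E.
  Visit E.
  At E: no left child.
  At E: go right to P.
    P is a leaf — visit P.
Full pre-order sequence: J, W, C, V, M, L, B, T, U, X, Q, S, K, R, E, P.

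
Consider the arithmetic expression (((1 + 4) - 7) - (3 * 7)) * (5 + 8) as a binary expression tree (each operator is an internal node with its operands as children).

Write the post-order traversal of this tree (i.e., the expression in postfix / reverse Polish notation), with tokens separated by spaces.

Post-order on an expression tree gives postfix notation: for each operator, emit left operand, right operand, then the operator.

1 4 + 7 - 3 7 * - 5 8 + *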